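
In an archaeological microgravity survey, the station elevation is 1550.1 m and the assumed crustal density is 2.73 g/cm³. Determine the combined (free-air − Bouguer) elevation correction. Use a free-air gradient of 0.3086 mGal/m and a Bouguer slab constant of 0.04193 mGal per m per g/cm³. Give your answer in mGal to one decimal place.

300.9

Combined gradient = 0.3086 − 0.04193 × 2.73 = 0.1941311 mGal/m
Combined elevation correction = 0.1941311 × 1550.1 = 300.9 mGal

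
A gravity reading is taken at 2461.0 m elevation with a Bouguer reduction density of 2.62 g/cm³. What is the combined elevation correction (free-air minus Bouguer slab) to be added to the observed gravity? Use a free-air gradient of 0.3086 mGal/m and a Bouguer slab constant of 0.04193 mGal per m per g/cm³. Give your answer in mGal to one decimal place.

Combined gradient = 0.3086 − 0.04193 × 2.62 = 0.1987434 mGal/m
Combined elevation correction = 0.1987434 × 2461.0 = 489.1 mGal

489.1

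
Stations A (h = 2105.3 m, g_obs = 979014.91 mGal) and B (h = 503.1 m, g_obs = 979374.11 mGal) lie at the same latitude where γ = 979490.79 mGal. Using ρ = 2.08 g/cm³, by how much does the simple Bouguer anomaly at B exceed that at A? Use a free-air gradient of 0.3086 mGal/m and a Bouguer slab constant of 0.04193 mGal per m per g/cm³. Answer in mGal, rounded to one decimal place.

Δg_SB(A) = 979014.91 − 979490.79 + 0.3086×2105.3 − 0.04193×2.08×2105.3 = -9.80 mGal
Δg_SB(B) = 979374.11 − 979490.79 + 0.3086×503.1 − 0.04193×2.08×503.1 = -5.30 mGal
Difference = -5.30 − (-9.80) = 4.50 mGal

4.5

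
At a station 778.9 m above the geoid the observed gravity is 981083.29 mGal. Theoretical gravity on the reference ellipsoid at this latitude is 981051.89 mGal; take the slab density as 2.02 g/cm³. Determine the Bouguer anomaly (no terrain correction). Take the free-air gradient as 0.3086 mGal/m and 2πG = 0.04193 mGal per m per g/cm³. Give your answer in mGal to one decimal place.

205.8

Free-air correction = 0.3086 × 778.9 = 240.37 mGal
Free-air anomaly = 981083.29 − 981051.89 + (240.37) = 271.77 mGal
Bouguer slab correction = 0.04193 × 2.02 × 778.9 = 65.97 mGal
Simple Bouguer anomaly = 271.77 − (65.97) = 205.80 mGal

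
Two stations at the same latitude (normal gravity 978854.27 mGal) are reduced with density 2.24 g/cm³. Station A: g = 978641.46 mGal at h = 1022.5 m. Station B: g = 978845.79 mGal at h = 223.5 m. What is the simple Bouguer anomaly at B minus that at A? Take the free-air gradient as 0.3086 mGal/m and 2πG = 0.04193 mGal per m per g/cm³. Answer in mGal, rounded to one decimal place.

32.8

Δg_SB(A) = 978641.46 − 978854.27 + 0.3086×1022.5 − 0.04193×2.24×1022.5 = 6.70 mGal
Δg_SB(B) = 978845.79 − 978854.27 + 0.3086×223.5 − 0.04193×2.24×223.5 = 39.50 mGal
Difference = 39.50 − (6.70) = 32.80 mGal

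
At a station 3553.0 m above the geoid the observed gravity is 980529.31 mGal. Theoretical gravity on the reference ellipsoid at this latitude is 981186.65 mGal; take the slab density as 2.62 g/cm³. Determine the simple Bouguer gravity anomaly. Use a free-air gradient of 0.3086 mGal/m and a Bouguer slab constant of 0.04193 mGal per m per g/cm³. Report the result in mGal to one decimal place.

Free-air correction = 0.3086 × 3553.0 = 1096.46 mGal
Free-air anomaly = 980529.31 − 981186.65 + (1096.46) = 439.12 mGal
Bouguer slab correction = 0.04193 × 2.62 × 3553.0 = 390.32 mGal
Simple Bouguer anomaly = 439.12 − (390.32) = 48.80 mGal

48.8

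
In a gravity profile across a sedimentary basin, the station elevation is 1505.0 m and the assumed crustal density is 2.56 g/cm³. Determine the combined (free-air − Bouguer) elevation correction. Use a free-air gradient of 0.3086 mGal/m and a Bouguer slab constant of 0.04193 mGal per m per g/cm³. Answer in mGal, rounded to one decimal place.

Combined gradient = 0.3086 − 0.04193 × 2.56 = 0.2012592 mGal/m
Combined elevation correction = 0.2012592 × 1505.0 = 302.9 mGal

302.9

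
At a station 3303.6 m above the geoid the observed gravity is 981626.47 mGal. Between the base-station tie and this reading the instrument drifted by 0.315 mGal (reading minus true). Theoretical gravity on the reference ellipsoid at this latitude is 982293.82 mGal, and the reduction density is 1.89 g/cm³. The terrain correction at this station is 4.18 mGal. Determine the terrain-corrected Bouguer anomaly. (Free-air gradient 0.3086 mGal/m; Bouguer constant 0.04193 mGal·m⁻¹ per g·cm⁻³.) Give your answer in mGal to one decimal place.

94.2

Drift-corrected reading = 981626.47 − (0.315) = 981626.155 mGal
Free-air correction = 0.3086 × 3303.6 = 1019.49 mGal
Free-air anomaly = 981626.155 − 982293.82 + (1019.49) = 351.825 mGal
Bouguer slab correction = 0.04193 × 1.89 × 3303.6 = 261.80 mGal
Simple Bouguer anomaly = 351.825 − (261.80) = 90.025 mGal
Complete Bouguer anomaly = 90.025 + 4.18 = 94.205 mGal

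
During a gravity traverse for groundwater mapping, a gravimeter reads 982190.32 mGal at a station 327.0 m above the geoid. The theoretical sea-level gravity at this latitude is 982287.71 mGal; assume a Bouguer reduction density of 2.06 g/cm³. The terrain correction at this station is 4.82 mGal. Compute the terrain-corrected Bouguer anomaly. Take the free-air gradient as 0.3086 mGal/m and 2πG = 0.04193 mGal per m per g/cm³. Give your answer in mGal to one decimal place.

Free-air correction = 0.3086 × 327.0 = 100.91 mGal
Free-air anomaly = 982190.32 − 982287.71 + (100.91) = 3.52 mGal
Bouguer slab correction = 0.04193 × 2.06 × 327.0 = 28.24 mGal
Simple Bouguer anomaly = 3.52 − (28.24) = -24.72 mGal
Complete Bouguer anomaly = -24.72 + 4.82 = -19.90 mGal

-19.9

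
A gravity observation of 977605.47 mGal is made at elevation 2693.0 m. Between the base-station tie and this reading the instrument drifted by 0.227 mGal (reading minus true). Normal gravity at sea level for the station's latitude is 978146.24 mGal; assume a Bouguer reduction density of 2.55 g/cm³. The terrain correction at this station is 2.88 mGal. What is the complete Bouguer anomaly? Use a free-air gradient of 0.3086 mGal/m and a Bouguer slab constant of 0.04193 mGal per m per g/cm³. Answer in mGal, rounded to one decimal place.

5.0

Drift-corrected reading = 977605.47 − (0.227) = 977605.243 mGal
Free-air correction = 0.3086 × 2693.0 = 831.06 mGal
Free-air anomaly = 977605.243 − 978146.24 + (831.06) = 290.063 mGal
Bouguer slab correction = 0.04193 × 2.55 × 2693.0 = 287.94 mGal
Simple Bouguer anomaly = 290.063 − (287.94) = 2.123 mGal
Complete Bouguer anomaly = 2.123 + 2.88 = 5.003 mGal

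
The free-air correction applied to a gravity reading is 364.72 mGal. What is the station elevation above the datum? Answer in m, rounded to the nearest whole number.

1182

h = 364.72 / 0.3086 = 1181.85 m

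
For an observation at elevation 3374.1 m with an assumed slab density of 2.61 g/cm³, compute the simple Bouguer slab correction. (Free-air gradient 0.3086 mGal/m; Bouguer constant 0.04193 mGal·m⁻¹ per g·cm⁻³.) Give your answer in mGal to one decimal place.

369.3

Bouguer slab correction = 0.04193 × 2.61 × 3374.1 = 369.3 mGal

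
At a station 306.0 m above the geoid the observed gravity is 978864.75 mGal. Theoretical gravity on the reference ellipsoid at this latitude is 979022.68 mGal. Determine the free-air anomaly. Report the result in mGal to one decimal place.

-63.5

Free-air correction = 0.3086 × 306.0 = 94.43 mGal
Free-air anomaly = 978864.75 − 979022.68 + (94.43) = -63.50 mGal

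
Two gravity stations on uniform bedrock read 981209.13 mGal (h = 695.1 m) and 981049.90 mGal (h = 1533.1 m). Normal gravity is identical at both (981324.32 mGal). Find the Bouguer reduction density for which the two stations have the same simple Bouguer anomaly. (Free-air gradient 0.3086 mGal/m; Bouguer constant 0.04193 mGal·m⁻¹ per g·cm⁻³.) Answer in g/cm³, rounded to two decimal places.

Δg_obs = 981049.90 − 981209.13 = -159.23 mGal over Δh = 1533.1 − 695.1 = 838.0 m
Equal Bouguer anomalies ⇒ Δg_obs + (0.3086 − 0.04193ρ)·Δh = 0
0.3086 − 0.04193ρ = −Δg_obs/Δh = 0.19001
ρ = (0.3086 − 0.19001) / 0.04193 = 2.83 g/cm³

2.83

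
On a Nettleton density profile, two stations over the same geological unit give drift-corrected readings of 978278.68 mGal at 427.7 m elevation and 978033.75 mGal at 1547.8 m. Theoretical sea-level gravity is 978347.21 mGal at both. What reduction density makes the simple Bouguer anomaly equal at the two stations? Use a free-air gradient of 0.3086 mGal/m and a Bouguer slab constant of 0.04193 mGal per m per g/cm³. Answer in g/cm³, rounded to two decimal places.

2.14

Δg_obs = 978033.75 − 978278.68 = -244.93 mGal over Δh = 1547.8 − 427.7 = 1120.1 m
Equal Bouguer anomalies ⇒ Δg_obs + (0.3086 − 0.04193ρ)·Δh = 0
0.3086 − 0.04193ρ = −Δg_obs/Δh = 0.21867
ρ = (0.3086 − 0.21867) / 0.04193 = 2.14 g/cm³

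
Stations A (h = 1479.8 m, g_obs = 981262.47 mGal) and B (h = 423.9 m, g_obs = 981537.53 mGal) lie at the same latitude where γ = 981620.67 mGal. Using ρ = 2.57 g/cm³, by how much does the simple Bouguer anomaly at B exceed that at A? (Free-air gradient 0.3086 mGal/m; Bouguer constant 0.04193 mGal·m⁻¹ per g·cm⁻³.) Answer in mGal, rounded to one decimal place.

63.0

Δg_SB(A) = 981262.47 − 981620.67 + 0.3086×1479.8 − 0.04193×2.57×1479.8 = -61.00 mGal
Δg_SB(B) = 981537.53 − 981620.67 + 0.3086×423.9 − 0.04193×2.57×423.9 = 2.00 mGal
Difference = 2.00 − (-61.00) = 63.00 mGal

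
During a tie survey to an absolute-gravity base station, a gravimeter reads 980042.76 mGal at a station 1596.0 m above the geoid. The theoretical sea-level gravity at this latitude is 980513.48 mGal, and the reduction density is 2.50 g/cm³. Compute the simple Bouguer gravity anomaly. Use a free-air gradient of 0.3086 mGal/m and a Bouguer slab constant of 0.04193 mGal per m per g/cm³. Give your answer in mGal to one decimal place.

Free-air correction = 0.3086 × 1596.0 = 492.53 mGal
Free-air anomaly = 980042.76 − 980513.48 + (492.53) = 21.81 mGal
Bouguer slab correction = 0.04193 × 2.50 × 1596.0 = 167.30 mGal
Simple Bouguer anomaly = 21.81 − (167.30) = -145.49 mGal

-145.5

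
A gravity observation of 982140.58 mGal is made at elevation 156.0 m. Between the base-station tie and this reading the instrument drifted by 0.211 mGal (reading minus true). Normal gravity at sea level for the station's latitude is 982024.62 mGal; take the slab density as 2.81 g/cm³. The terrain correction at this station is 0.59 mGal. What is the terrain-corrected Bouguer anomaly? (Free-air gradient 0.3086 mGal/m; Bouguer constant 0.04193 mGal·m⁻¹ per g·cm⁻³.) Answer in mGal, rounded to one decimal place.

Drift-corrected reading = 982140.58 − (0.211) = 982140.369 mGal
Free-air correction = 0.3086 × 156.0 = 48.14 mGal
Free-air anomaly = 982140.369 − 982024.62 + (48.14) = 163.889 mGal
Bouguer slab correction = 0.04193 × 2.81 × 156.0 = 18.38 mGal
Simple Bouguer anomaly = 163.889 − (18.38) = 145.509 mGal
Complete Bouguer anomaly = 145.509 + 0.59 = 146.099 mGal

146.1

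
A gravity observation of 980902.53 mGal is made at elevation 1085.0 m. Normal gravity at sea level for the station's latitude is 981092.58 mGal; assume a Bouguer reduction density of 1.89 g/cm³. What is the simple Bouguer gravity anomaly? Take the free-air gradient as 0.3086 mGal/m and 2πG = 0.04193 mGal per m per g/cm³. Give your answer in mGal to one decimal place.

58.8

Free-air correction = 0.3086 × 1085.0 = 334.83 mGal
Free-air anomaly = 980902.53 − 981092.58 + (334.83) = 144.78 mGal
Bouguer slab correction = 0.04193 × 1.89 × 1085.0 = 85.98 mGal
Simple Bouguer anomaly = 144.78 − (85.98) = 58.80 mGal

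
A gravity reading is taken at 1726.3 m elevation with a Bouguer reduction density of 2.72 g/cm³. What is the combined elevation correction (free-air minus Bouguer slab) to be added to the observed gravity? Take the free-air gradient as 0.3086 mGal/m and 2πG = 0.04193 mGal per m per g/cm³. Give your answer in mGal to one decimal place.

Combined gradient = 0.3086 − 0.04193 × 2.72 = 0.1945504 mGal/m
Combined elevation correction = 0.1945504 × 1726.3 = 335.9 mGal

335.9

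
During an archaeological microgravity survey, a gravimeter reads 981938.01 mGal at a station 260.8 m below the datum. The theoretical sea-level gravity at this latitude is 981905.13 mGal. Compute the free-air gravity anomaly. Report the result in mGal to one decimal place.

-47.6

Free-air correction = 0.3086 × -260.8 = -80.48 mGal
Free-air anomaly = 981938.01 − 981905.13 + (-80.48) = -47.60 mGal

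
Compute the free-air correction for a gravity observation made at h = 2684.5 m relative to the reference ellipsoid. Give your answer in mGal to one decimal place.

828.4

Free-air correction = 0.3086 × 2684.5 = 828.4 mGal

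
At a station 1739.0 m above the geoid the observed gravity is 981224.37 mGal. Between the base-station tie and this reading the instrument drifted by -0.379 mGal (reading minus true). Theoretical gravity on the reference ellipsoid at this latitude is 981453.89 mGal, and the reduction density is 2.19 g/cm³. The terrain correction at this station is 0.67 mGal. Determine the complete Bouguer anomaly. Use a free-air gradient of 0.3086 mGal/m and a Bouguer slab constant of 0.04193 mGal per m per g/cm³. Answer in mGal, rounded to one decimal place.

Drift-corrected reading = 981224.37 − (-0.379) = 981224.749 mGal
Free-air correction = 0.3086 × 1739.0 = 536.66 mGal
Free-air anomaly = 981224.749 − 981453.89 + (536.66) = 307.519 mGal
Bouguer slab correction = 0.04193 × 2.19 × 1739.0 = 159.69 mGal
Simple Bouguer anomaly = 307.519 − (159.69) = 147.829 mGal
Complete Bouguer anomaly = 147.829 + 0.67 = 148.499 mGal

148.5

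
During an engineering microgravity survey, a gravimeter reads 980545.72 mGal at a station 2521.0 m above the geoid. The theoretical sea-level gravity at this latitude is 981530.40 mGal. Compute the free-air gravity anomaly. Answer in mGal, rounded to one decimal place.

Free-air correction = 0.3086 × 2521.0 = 777.98 mGal
Free-air anomaly = 980545.72 − 981530.40 + (777.98) = -206.70 mGal

-206.7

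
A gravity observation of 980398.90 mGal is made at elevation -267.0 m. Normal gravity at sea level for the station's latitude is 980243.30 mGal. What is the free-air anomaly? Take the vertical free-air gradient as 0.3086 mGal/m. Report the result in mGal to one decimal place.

Free-air correction = 0.3086 × -267.0 = -82.40 mGal
Free-air anomaly = 980398.90 − 980243.30 + (-82.40) = 73.20 mGal

73.2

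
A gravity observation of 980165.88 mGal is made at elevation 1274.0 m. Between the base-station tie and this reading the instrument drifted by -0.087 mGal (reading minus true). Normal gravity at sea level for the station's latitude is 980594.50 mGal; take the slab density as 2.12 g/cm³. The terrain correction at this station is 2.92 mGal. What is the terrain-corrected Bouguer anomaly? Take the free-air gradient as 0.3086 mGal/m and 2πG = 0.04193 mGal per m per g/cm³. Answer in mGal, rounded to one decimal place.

-145.7

Drift-corrected reading = 980165.88 − (-0.087) = 980165.967 mGal
Free-air correction = 0.3086 × 1274.0 = 393.16 mGal
Free-air anomaly = 980165.967 − 980594.50 + (393.16) = -35.373 mGal
Bouguer slab correction = 0.04193 × 2.12 × 1274.0 = 113.25 mGal
Simple Bouguer anomaly = -35.373 − (113.25) = -148.623 mGal
Complete Bouguer anomaly = -148.623 + 2.92 = -145.703 mGal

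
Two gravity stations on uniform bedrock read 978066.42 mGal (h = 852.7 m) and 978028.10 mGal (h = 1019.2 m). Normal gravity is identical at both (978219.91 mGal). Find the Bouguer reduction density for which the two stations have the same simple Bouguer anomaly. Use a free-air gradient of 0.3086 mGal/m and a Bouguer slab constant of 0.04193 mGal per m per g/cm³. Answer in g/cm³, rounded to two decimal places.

1.87

Δg_obs = 978028.10 − 978066.42 = -38.32 mGal over Δh = 1019.2 − 852.7 = 166.5 m
Equal Bouguer anomalies ⇒ Δg_obs + (0.3086 − 0.04193ρ)·Δh = 0
0.3086 − 0.04193ρ = −Δg_obs/Δh = 0.23015
ρ = (0.3086 − 0.23015) / 0.04193 = 1.87 g/cm³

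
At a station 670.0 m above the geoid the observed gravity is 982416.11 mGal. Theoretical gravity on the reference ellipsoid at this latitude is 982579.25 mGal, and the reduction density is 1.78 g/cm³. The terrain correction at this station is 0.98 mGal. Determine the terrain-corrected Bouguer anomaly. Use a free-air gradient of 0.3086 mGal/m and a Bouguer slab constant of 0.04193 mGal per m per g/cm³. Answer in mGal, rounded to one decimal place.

Free-air correction = 0.3086 × 670.0 = 206.76 mGal
Free-air anomaly = 982416.11 − 982579.25 + (206.76) = 43.62 mGal
Bouguer slab correction = 0.04193 × 1.78 × 670.0 = 50.01 mGal
Simple Bouguer anomaly = 43.62 − (50.01) = -6.39 mGal
Complete Bouguer anomaly = -6.39 + 0.98 = -5.41 mGal

-5.4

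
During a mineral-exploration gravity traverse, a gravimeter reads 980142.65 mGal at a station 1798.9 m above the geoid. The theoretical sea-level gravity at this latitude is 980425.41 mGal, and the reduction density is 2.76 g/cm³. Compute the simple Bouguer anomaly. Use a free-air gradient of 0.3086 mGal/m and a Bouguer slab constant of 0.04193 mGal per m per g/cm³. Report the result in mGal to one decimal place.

Free-air correction = 0.3086 × 1798.9 = 555.14 mGal
Free-air anomaly = 980142.65 − 980425.41 + (555.14) = 272.38 mGal
Bouguer slab correction = 0.04193 × 2.76 × 1798.9 = 208.18 mGal
Simple Bouguer anomaly = 272.38 − (208.18) = 64.20 mGal

64.2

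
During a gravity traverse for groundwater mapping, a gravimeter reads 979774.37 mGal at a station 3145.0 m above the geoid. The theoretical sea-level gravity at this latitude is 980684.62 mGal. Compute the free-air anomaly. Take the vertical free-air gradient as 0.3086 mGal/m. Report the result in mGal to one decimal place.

60.3

Free-air correction = 0.3086 × 3145.0 = 970.55 mGal
Free-air anomaly = 979774.37 − 980684.62 + (970.55) = 60.30 mGal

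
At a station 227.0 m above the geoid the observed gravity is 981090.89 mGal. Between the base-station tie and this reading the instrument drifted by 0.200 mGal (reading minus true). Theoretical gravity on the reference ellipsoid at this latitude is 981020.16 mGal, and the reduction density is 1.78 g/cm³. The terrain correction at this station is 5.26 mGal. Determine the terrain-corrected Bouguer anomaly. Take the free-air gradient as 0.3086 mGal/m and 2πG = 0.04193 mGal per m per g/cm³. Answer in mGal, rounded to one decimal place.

Drift-corrected reading = 981090.89 − (0.200) = 981090.690 mGal
Free-air correction = 0.3086 × 227.0 = 70.05 mGal
Free-air anomaly = 981090.690 − 981020.16 + (70.05) = 140.580 mGal
Bouguer slab correction = 0.04193 × 1.78 × 227.0 = 16.94 mGal
Simple Bouguer anomaly = 140.580 − (16.94) = 123.640 mGal
Complete Bouguer anomaly = 123.640 + 5.26 = 128.900 mGal

128.9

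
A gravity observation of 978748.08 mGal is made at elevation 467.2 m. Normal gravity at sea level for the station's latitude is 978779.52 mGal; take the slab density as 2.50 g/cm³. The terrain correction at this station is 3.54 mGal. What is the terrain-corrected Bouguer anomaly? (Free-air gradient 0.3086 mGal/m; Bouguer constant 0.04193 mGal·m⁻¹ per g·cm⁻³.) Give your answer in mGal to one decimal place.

67.3

Free-air correction = 0.3086 × 467.2 = 144.18 mGal
Free-air anomaly = 978748.08 − 978779.52 + (144.18) = 112.74 mGal
Bouguer slab correction = 0.04193 × 2.50 × 467.2 = 48.97 mGal
Simple Bouguer anomaly = 112.74 − (48.97) = 63.77 mGal
Complete Bouguer anomaly = 63.77 + 3.54 = 67.31 mGal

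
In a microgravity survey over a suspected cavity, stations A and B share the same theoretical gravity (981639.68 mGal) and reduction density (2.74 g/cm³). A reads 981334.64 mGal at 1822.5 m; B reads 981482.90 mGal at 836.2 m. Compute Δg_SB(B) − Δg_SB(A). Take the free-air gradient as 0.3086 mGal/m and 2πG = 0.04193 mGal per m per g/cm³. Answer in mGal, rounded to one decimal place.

Δg_SB(A) = 981334.64 − 981639.68 + 0.3086×1822.5 − 0.04193×2.74×1822.5 = 48.00 mGal
Δg_SB(B) = 981482.90 − 981639.68 + 0.3086×836.2 − 0.04193×2.74×836.2 = 5.20 mGal
Difference = 5.20 − (48.00) = -42.80 mGal

-42.8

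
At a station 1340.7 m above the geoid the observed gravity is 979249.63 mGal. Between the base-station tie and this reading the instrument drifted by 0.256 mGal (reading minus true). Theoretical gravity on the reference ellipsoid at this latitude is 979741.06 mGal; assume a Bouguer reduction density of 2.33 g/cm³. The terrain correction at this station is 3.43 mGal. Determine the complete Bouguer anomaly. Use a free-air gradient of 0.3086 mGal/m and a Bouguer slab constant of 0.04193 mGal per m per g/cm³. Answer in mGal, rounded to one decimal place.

-205.5

Drift-corrected reading = 979249.63 − (0.256) = 979249.374 mGal
Free-air correction = 0.3086 × 1340.7 = 413.74 mGal
Free-air anomaly = 979249.374 − 979741.06 + (413.74) = -77.946 mGal
Bouguer slab correction = 0.04193 × 2.33 × 1340.7 = 130.98 mGal
Simple Bouguer anomaly = -77.946 − (130.98) = -208.926 mGal
Complete Bouguer anomaly = -208.926 + 3.43 = -205.496 mGal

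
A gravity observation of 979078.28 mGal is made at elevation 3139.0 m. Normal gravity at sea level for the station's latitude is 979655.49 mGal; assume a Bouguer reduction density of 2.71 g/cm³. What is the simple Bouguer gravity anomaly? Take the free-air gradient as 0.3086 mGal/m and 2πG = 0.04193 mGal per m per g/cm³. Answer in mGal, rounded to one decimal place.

Free-air correction = 0.3086 × 3139.0 = 968.70 mGal
Free-air anomaly = 979078.28 − 979655.49 + (968.70) = 391.49 mGal
Bouguer slab correction = 0.04193 × 2.71 × 3139.0 = 356.69 mGal
Simple Bouguer anomaly = 391.49 − (356.69) = 34.80 mGal

34.8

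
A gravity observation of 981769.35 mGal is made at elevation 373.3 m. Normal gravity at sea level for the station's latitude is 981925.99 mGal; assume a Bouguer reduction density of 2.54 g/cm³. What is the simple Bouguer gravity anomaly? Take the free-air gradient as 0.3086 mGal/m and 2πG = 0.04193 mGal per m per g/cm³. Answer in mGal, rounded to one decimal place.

-81.2

Free-air correction = 0.3086 × 373.3 = 115.20 mGal
Free-air anomaly = 981769.35 − 981925.99 + (115.20) = -41.44 mGal
Bouguer slab correction = 0.04193 × 2.54 × 373.3 = 39.76 mGal
Simple Bouguer anomaly = -41.44 − (39.76) = -81.20 mGal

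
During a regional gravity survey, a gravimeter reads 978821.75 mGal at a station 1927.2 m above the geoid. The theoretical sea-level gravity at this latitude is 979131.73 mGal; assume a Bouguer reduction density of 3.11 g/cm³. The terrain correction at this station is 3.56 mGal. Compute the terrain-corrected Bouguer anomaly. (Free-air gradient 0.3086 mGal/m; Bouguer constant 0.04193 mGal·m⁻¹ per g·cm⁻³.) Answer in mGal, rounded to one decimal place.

37.0

Free-air correction = 0.3086 × 1927.2 = 594.73 mGal
Free-air anomaly = 978821.75 − 979131.73 + (594.73) = 284.75 mGal
Bouguer slab correction = 0.04193 × 3.11 × 1927.2 = 251.31 mGal
Simple Bouguer anomaly = 284.75 − (251.31) = 33.44 mGal
Complete Bouguer anomaly = 33.44 + 3.56 = 37.00 mGal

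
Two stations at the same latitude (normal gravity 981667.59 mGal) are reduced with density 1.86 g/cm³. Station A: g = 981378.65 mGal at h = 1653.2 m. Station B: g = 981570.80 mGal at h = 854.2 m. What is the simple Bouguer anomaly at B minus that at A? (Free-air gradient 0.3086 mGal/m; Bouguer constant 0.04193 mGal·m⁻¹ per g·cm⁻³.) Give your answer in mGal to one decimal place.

7.9

Δg_SB(A) = 981378.65 − 981667.59 + 0.3086×1653.2 − 0.04193×1.86×1653.2 = 92.30 mGal
Δg_SB(B) = 981570.80 − 981667.59 + 0.3086×854.2 − 0.04193×1.86×854.2 = 100.20 mGal
Difference = 100.20 − (92.30) = 7.90 mGal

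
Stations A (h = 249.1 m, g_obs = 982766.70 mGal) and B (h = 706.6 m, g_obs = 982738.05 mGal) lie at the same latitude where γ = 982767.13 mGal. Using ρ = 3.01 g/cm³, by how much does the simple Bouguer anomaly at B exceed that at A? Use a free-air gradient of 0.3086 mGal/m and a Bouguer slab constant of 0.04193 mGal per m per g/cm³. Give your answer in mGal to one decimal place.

54.8

Δg_SB(A) = 982766.70 − 982767.13 + 0.3086×249.1 − 0.04193×3.01×249.1 = 45.00 mGal
Δg_SB(B) = 982738.05 − 982767.13 + 0.3086×706.6 − 0.04193×3.01×706.6 = 99.80 mGal
Difference = 99.80 − (45.00) = 54.80 mGal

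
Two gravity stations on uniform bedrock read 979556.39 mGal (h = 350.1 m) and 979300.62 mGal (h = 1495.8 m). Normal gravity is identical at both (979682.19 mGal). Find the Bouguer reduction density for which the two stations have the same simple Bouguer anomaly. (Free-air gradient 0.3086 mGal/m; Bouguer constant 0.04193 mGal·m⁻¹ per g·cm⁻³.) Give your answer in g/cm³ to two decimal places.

2.04

Δg_obs = 979300.62 − 979556.39 = -255.77 mGal over Δh = 1495.8 − 350.1 = 1145.7 m
Equal Bouguer anomalies ⇒ Δg_obs + (0.3086 − 0.04193ρ)·Δh = 0
0.3086 − 0.04193ρ = −Δg_obs/Δh = 0.22324
ρ = (0.3086 − 0.22324) / 0.04193 = 2.04 g/cm³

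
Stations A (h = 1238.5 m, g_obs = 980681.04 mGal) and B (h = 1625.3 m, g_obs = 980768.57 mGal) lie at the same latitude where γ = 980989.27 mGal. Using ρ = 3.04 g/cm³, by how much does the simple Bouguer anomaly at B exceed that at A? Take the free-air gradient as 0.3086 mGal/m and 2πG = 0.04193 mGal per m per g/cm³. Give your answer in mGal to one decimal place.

Δg_SB(A) = 980681.04 − 980989.27 + 0.3086×1238.5 − 0.04193×3.04×1238.5 = -83.90 mGal
Δg_SB(B) = 980768.57 − 980989.27 + 0.3086×1625.3 − 0.04193×3.04×1625.3 = 73.70 mGal
Difference = 73.70 − (-83.90) = 157.60 mGal

157.6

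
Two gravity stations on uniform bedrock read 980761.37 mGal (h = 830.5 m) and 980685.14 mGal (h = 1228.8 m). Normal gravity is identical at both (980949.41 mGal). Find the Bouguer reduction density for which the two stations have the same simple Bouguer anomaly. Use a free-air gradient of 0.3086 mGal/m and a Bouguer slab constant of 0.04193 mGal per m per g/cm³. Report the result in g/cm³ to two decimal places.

2.80

Δg_obs = 980685.14 − 980761.37 = -76.23 mGal over Δh = 1228.8 − 830.5 = 398.3 m
Equal Bouguer anomalies ⇒ Δg_obs + (0.3086 − 0.04193ρ)·Δh = 0
0.3086 − 0.04193ρ = −Δg_obs/Δh = 0.19139
ρ = (0.3086 − 0.19139) / 0.04193 = 2.80 g/cm³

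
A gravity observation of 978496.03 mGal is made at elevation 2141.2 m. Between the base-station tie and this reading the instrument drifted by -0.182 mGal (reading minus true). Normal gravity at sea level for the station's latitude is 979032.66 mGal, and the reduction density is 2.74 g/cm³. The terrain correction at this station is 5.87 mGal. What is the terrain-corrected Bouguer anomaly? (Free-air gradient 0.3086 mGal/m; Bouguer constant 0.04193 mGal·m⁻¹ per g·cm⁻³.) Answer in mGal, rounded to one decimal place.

Drift-corrected reading = 978496.03 − (-0.182) = 978496.212 mGal
Free-air correction = 0.3086 × 2141.2 = 660.77 mGal
Free-air anomaly = 978496.212 − 979032.66 + (660.77) = 124.322 mGal
Bouguer slab correction = 0.04193 × 2.74 × 2141.2 = 246.00 mGal
Simple Bouguer anomaly = 124.322 − (246.00) = -121.678 mGal
Complete Bouguer anomaly = -121.678 + 5.87 = -115.808 mGal

-115.8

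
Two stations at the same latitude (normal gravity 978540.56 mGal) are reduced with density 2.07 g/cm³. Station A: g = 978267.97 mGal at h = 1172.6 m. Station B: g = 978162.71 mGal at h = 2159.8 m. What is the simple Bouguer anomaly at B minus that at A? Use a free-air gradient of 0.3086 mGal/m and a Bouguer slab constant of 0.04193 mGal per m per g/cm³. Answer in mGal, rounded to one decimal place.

113.7

Δg_SB(A) = 978267.97 − 978540.56 + 0.3086×1172.6 − 0.04193×2.07×1172.6 = -12.50 mGal
Δg_SB(B) = 978162.71 − 978540.56 + 0.3086×2159.8 − 0.04193×2.07×2159.8 = 101.20 mGal
Difference = 101.20 − (-12.50) = 113.70 mGal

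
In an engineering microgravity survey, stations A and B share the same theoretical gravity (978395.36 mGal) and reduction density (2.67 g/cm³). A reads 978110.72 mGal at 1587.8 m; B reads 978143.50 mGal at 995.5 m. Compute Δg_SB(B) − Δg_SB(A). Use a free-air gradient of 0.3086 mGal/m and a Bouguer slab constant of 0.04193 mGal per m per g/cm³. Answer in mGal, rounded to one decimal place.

Δg_SB(A) = 978110.72 − 978395.36 + 0.3086×1587.8 − 0.04193×2.67×1587.8 = 27.60 mGal
Δg_SB(B) = 978143.50 − 978395.36 + 0.3086×995.5 − 0.04193×2.67×995.5 = -56.10 mGal
Difference = -56.10 − (27.60) = -83.70 mGal

-83.7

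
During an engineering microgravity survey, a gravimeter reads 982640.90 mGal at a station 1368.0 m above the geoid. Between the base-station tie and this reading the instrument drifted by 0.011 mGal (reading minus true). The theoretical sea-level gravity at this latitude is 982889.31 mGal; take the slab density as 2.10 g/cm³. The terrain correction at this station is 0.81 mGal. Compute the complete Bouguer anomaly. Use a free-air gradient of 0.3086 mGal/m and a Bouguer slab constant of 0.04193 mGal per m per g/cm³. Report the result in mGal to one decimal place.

54.1

Drift-corrected reading = 982640.90 − (0.011) = 982640.889 mGal
Free-air correction = 0.3086 × 1368.0 = 422.16 mGal
Free-air anomaly = 982640.889 − 982889.31 + (422.16) = 173.739 mGal
Bouguer slab correction = 0.04193 × 2.10 × 1368.0 = 120.46 mGal
Simple Bouguer anomaly = 173.739 − (120.46) = 53.279 mGal
Complete Bouguer anomaly = 53.279 + 0.81 = 54.089 mGal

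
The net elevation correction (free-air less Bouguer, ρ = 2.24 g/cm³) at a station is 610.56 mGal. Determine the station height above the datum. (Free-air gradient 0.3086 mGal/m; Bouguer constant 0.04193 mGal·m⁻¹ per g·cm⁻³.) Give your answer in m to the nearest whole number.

Combined gradient = 0.3086 − 0.04193 × 2.24 = 0.2146768 mGal/m
h = 610.56 / 0.2146768 = 2844.09 m

2844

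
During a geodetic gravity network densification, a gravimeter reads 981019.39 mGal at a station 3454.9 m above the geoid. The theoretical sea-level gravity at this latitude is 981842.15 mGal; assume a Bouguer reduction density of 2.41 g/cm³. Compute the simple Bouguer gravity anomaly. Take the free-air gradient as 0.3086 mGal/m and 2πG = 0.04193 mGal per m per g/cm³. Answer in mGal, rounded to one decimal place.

-105.7

Free-air correction = 0.3086 × 3454.9 = 1066.18 mGal
Free-air anomaly = 981019.39 − 981842.15 + (1066.18) = 243.42 mGal
Bouguer slab correction = 0.04193 × 2.41 × 3454.9 = 349.12 mGal
Simple Bouguer anomaly = 243.42 − (349.12) = -105.70 mGal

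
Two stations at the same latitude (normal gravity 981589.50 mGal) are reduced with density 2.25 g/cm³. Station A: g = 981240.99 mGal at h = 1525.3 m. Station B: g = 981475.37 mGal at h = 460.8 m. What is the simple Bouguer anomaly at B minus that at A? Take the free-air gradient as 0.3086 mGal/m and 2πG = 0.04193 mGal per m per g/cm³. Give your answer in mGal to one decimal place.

6.3

Δg_SB(A) = 981240.99 − 981589.50 + 0.3086×1525.3 − 0.04193×2.25×1525.3 = -21.70 mGal
Δg_SB(B) = 981475.37 − 981589.50 + 0.3086×460.8 − 0.04193×2.25×460.8 = -15.40 mGal
Difference = -15.40 − (-21.70) = 6.30 mGal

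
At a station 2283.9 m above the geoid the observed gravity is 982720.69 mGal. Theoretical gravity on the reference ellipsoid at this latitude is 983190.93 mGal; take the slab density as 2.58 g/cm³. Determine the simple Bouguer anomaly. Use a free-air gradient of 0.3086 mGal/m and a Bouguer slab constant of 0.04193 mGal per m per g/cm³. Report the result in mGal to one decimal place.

-12.5

Free-air correction = 0.3086 × 2283.9 = 704.81 mGal
Free-air anomaly = 982720.69 − 983190.93 + (704.81) = 234.57 mGal
Bouguer slab correction = 0.04193 × 2.58 × 2283.9 = 247.07 mGal
Simple Bouguer anomaly = 234.57 − (247.07) = -12.50 mGal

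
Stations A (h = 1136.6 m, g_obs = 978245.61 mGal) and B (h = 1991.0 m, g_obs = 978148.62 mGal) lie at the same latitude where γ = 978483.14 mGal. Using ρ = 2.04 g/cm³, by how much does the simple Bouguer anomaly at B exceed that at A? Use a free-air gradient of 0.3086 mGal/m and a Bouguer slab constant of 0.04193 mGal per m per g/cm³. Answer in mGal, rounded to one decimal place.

93.6

Δg_SB(A) = 978245.61 − 978483.14 + 0.3086×1136.6 − 0.04193×2.04×1136.6 = 16.00 mGal
Δg_SB(B) = 978148.62 − 978483.14 + 0.3086×1991.0 − 0.04193×2.04×1991.0 = 109.60 mGal
Difference = 109.60 − (16.00) = 93.60 mGal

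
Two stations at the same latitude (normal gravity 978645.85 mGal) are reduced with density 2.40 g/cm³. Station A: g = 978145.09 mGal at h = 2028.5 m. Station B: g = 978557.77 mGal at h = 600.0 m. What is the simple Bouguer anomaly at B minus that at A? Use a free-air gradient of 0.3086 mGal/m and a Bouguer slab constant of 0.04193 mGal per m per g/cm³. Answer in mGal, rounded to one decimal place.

Δg_SB(A) = 978145.09 − 978645.85 + 0.3086×2028.5 − 0.04193×2.40×2028.5 = -78.90 mGal
Δg_SB(B) = 978557.77 − 978645.85 + 0.3086×600.0 − 0.04193×2.40×600.0 = 36.70 mGal
Difference = 36.70 − (-78.90) = 115.60 mGal

115.6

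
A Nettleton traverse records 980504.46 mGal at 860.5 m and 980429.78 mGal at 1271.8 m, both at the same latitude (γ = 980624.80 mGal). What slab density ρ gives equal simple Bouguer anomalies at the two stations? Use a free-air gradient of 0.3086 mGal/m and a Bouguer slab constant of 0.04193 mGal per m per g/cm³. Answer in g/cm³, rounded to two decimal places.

3.03

Δg_obs = 980429.78 − 980504.46 = -74.68 mGal over Δh = 1271.8 − 860.5 = 411.3 m
Equal Bouguer anomalies ⇒ Δg_obs + (0.3086 − 0.04193ρ)·Δh = 0
0.3086 − 0.04193ρ = −Δg_obs/Δh = 0.18157
ρ = (0.3086 − 0.18157) / 0.04193 = 3.03 g/cm³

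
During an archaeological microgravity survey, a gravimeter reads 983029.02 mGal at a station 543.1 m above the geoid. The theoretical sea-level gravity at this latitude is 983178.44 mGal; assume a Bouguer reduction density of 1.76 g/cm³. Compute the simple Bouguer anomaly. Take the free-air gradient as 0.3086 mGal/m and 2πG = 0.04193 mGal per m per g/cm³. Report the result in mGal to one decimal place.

-21.9

Free-air correction = 0.3086 × 543.1 = 167.60 mGal
Free-air anomaly = 983029.02 − 983178.44 + (167.60) = 18.18 mGal
Bouguer slab correction = 0.04193 × 1.76 × 543.1 = 40.08 mGal
Simple Bouguer anomaly = 18.18 − (40.08) = -21.90 mGal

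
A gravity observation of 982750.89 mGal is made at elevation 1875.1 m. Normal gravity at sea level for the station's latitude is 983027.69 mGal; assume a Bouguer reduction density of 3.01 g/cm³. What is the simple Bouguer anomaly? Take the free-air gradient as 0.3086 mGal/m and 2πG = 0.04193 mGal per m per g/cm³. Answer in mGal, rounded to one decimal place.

65.2

Free-air correction = 0.3086 × 1875.1 = 578.66 mGal
Free-air anomaly = 982750.89 − 983027.69 + (578.66) = 301.86 mGal
Bouguer slab correction = 0.04193 × 3.01 × 1875.1 = 236.66 mGal
Simple Bouguer anomaly = 301.86 − (236.66) = 65.20 mGal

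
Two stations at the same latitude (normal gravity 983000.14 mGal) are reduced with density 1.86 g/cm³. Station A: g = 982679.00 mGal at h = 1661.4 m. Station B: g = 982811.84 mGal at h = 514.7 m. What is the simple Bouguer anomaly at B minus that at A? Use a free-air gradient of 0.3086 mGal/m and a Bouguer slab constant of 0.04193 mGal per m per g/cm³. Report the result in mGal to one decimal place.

-131.6

Δg_SB(A) = 982679.00 − 983000.14 + 0.3086×1661.4 − 0.04193×1.86×1661.4 = 62.00 mGal
Δg_SB(B) = 982811.84 − 983000.14 + 0.3086×514.7 − 0.04193×1.86×514.7 = -69.60 mGal
Difference = -69.60 − (62.00) = -131.60 mGal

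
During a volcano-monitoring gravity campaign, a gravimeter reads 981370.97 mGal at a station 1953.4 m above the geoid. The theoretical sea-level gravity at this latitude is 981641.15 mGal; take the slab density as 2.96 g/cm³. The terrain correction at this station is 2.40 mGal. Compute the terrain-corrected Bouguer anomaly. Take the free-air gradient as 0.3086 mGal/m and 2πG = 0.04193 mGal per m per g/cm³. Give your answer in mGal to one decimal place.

Free-air correction = 0.3086 × 1953.4 = 602.82 mGal
Free-air anomaly = 981370.97 − 981641.15 + (602.82) = 332.64 mGal
Bouguer slab correction = 0.04193 × 2.96 × 1953.4 = 242.44 mGal
Simple Bouguer anomaly = 332.64 − (242.44) = 90.20 mGal
Complete Bouguer anomaly = 90.20 + 2.40 = 92.60 mGal

92.6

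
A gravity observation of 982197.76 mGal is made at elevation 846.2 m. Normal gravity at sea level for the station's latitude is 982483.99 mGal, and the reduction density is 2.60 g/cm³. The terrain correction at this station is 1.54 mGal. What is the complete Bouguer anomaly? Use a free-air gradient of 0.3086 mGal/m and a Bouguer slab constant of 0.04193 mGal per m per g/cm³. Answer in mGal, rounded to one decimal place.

Free-air correction = 0.3086 × 846.2 = 261.14 mGal
Free-air anomaly = 982197.76 − 982483.99 + (261.14) = -25.09 mGal
Bouguer slab correction = 0.04193 × 2.60 × 846.2 = 92.25 mGal
Simple Bouguer anomaly = -25.09 − (92.25) = -117.34 mGal
Complete Bouguer anomaly = -117.34 + 1.54 = -115.80 mGal

-115.8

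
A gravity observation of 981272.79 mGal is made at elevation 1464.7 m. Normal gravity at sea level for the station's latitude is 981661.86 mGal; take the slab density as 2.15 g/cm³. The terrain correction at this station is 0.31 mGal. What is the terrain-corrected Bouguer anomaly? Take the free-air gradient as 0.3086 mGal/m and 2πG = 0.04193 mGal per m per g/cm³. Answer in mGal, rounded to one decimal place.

Free-air correction = 0.3086 × 1464.7 = 452.01 mGal
Free-air anomaly = 981272.79 − 981661.86 + (452.01) = 62.94 mGal
Bouguer slab correction = 0.04193 × 2.15 × 1464.7 = 132.04 mGal
Simple Bouguer anomaly = 62.94 − (132.04) = -69.10 mGal
Complete Bouguer anomaly = -69.10 + 0.31 = -68.79 mGal

-68.8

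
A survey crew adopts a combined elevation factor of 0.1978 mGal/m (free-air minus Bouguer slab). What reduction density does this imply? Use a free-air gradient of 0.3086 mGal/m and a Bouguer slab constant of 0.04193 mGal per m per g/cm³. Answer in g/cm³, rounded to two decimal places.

0.1978 = 0.3086 − 0.04193 × ρ
ρ = (0.3086 − 0.1978) / 0.04193 = 2.64 g/cm³

2.64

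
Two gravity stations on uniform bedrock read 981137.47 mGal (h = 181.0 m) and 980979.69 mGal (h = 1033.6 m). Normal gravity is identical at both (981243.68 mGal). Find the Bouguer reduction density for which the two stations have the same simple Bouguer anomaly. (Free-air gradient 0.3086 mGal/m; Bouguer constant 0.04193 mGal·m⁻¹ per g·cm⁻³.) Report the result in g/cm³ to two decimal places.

2.95

Δg_obs = 980979.69 − 981137.47 = -157.78 mGal over Δh = 1033.6 − 181.0 = 852.6 m
Equal Bouguer anomalies ⇒ Δg_obs + (0.3086 − 0.04193ρ)·Δh = 0
0.3086 − 0.04193ρ = −Δg_obs/Δh = 0.18506
ρ = (0.3086 − 0.18506) / 0.04193 = 2.95 g/cm³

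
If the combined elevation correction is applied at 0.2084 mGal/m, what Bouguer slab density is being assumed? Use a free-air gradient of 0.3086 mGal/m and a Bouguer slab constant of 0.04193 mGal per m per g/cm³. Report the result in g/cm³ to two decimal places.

0.2084 = 0.3086 − 0.04193 × ρ
ρ = (0.3086 − 0.2084) / 0.04193 = 2.39 g/cm³

2.39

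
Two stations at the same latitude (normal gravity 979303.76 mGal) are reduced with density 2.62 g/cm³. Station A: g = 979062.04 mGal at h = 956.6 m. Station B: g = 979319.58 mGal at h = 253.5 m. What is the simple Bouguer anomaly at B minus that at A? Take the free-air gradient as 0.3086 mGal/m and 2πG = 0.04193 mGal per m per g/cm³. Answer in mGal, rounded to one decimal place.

117.8

Δg_SB(A) = 979062.04 − 979303.76 + 0.3086×956.6 − 0.04193×2.62×956.6 = -51.60 mGal
Δg_SB(B) = 979319.58 − 979303.76 + 0.3086×253.5 − 0.04193×2.62×253.5 = 66.20 mGal
Difference = 66.20 − (-51.60) = 117.80 mGal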